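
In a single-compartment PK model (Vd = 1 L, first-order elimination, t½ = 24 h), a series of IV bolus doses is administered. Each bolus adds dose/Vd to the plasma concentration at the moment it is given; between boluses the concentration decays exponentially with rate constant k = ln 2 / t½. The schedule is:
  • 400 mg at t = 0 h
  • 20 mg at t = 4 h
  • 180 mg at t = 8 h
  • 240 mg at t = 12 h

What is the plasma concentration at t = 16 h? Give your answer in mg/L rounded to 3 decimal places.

622.808 mg/L

k = ln 2 / 24 = 0.02888 per h
Dose 1 (400 mg at t=0 h): 400·exp(−0.02888·16) = 251.984 mg/L
Dose 2 (20 mg at t=4 h): 20·exp(−0.02888·12) = 14.142 mg/L
Dose 3 (180 mg at t=8 h): 180·exp(−0.02888·8) = 142.866 mg/L
Dose 4 (240 mg at t=12 h): 240·exp(−0.02888·4) = 213.816 mg/L
C(16) = 251.984 + 14.142 + 142.866 + 213.816 = 622.808 mg/L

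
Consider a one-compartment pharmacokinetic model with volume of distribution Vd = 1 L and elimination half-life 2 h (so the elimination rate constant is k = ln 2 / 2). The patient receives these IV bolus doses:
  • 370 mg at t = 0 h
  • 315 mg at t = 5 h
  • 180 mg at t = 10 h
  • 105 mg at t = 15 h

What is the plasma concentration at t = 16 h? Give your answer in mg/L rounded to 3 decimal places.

105.152 mg/L

k = ln 2 / 2 = 0.34657 per h
Dose 1 (370 mg at t=0 h): 370·exp(−0.34657·16) = 1.445 mg/L
Dose 2 (315 mg at t=5 h): 315·exp(−0.34657·11) = 6.961 mg/L
Dose 3 (180 mg at t=10 h): 180·exp(−0.34657·6) = 22.500 mg/L
Dose 4 (105 mg at t=15 h): 105·exp(−0.34657·1) = 74.246 mg/L
C(16) = 1.445 + 6.961 + 22.500 + 74.246 = 105.152 mg/L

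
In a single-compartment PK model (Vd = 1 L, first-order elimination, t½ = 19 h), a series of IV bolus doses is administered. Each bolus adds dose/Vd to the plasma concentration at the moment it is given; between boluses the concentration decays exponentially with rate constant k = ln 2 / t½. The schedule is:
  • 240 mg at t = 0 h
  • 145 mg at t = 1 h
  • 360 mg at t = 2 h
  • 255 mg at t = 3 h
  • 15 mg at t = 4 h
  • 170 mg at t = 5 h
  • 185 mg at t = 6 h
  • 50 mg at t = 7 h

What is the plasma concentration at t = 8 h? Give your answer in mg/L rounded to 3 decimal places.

1178.813 mg/L

k = ln 2 / 19 = 0.03648 per h
Dose 1 (240 mg at t=0 h): 240·exp(−0.03648·8) = 179.251 mg/L
Dose 2 (145 mg at t=1 h): 145·exp(−0.03648·7) = 112.321 mg/L
Dose 3 (360 mg at t=2 h): 360·exp(−0.03648·6) = 289.228 mg/L
Dose 4 (255 mg at t=3 h): 255·exp(−0.03648·5) = 212.482 mg/L
Dose 5 (15 mg at t=4 h): 15·exp(−0.03648·4) = 12.963 mg/L
Dose 6 (170 mg at t=5 h): 170·exp(−0.03648·3) = 152.376 mg/L
Dose 7 (185 mg at t=6 h): 185·exp(−0.03648·2) = 171.983 mg/L
Dose 8 (50 mg at t=7 h): 50·exp(−0.03648·1) = 48.209 mg/L
C(8) = 179.251 + 112.321 + 289.228 + 212.482 + 12.963 + 152.376 + 171.983 + 48.209 = 1178.813 mg/L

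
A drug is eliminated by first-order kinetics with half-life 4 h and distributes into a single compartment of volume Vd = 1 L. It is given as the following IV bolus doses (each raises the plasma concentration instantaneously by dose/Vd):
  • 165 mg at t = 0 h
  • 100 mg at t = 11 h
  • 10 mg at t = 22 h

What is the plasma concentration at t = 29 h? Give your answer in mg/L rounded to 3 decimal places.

k = ln 2 / 4 = 0.17329 per h
Dose 1 (165 mg at t=0 h): 165·exp(−0.17329·29) = 1.084 mg/L
Dose 2 (100 mg at t=11 h): 100·exp(−0.17329·18) = 4.419 mg/L
Dose 3 (10 mg at t=22 h): 10·exp(−0.17329·7) = 2.973 mg/L
C(29) = 1.084 + 4.419 + 2.973 = 8.476 mg/L

8.476 mg/L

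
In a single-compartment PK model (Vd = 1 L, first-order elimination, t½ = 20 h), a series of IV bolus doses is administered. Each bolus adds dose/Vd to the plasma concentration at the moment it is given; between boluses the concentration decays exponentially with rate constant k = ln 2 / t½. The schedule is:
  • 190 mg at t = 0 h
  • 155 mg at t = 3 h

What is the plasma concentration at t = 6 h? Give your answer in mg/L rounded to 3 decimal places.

k = ln 2 / 20 = 0.03466 per h
Dose 1 (190 mg at t=0 h): 190·exp(−0.03466·6) = 154.328 mg/L
Dose 2 (155 mg at t=3 h): 155·exp(−0.03466·3) = 139.694 mg/L
C(6) = 154.328 + 139.694 = 294.022 mg/L

294.022 mg/L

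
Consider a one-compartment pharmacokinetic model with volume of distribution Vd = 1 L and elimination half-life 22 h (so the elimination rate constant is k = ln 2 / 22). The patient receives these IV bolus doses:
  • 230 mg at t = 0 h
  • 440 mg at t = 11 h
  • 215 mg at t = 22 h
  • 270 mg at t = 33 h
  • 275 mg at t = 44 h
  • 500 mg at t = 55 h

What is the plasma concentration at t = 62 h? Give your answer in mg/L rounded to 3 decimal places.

k = ln 2 / 22 = 0.03151 per h
Dose 1 (230 mg at t=0 h): 230·exp(−0.03151·62) = 32.611 mg/L
Dose 2 (440 mg at t=11 h): 440·exp(−0.03151·51) = 88.229 mg/L
Dose 3 (215 mg at t=22 h): 215·exp(−0.03151·40) = 60.969 mg/L
Dose 4 (270 mg at t=33 h): 270·exp(−0.03151·29) = 108.281 mg/L
Dose 5 (275 mg at t=44 h): 275·exp(−0.03151·18) = 155.968 mg/L
Dose 6 (500 mg at t=55 h): 500·exp(−0.03151·7) = 401.040 mg/L
C(62) = 32.611 + 88.229 + 60.969 + 108.281 + 155.968 + 401.040 = 847.098 mg/L

847.098 mg/L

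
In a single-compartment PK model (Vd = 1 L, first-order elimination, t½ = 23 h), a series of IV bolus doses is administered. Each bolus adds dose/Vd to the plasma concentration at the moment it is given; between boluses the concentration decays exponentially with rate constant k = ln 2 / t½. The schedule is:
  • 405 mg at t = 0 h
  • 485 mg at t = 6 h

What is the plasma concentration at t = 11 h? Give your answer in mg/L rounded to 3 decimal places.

k = ln 2 / 23 = 0.03014 per h
Dose 1 (405 mg at t=0 h): 405·exp(−0.03014·11) = 290.726 mg/L
Dose 2 (485 mg at t=6 h): 485·exp(−0.03014·5) = 417.158 mg/L
C(11) = 290.726 + 417.158 = 707.884 mg/L

707.884 mg/L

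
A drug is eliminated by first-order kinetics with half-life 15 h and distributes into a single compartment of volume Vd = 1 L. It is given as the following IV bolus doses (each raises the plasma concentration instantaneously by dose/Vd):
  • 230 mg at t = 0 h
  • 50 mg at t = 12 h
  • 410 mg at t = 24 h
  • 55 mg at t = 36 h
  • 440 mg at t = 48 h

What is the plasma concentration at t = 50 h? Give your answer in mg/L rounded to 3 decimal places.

584.724 mg/L

k = ln 2 / 15 = 0.04621 per h
Dose 1 (230 mg at t=0 h): 230·exp(−0.04621·50) = 22.819 mg/L
Dose 2 (50 mg at t=12 h): 50·exp(−0.04621·38) = 8.637 mg/L
Dose 3 (410 mg at t=24 h): 410·exp(−0.04621·26) = 123.310 mg/L
Dose 4 (55 mg at t=36 h): 55·exp(−0.04621·14) = 28.801 mg/L
Dose 5 (440 mg at t=48 h): 440·exp(−0.04621·2) = 401.158 mg/L
C(50) = 22.819 + 8.637 + 123.310 + 28.801 + 401.158 = 584.724 mg/L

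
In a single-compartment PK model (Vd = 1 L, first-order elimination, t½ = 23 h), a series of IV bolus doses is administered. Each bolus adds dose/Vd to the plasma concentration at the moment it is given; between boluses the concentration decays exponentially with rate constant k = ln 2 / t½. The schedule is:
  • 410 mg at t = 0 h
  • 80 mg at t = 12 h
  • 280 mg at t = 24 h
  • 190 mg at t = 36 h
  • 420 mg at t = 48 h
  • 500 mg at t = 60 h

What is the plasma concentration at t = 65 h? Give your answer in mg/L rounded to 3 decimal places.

916.363 mg/L

k = ln 2 / 23 = 0.03014 per h
Dose 1 (410 mg at t=0 h): 410·exp(−0.03014·65) = 57.816 mg/L
Dose 2 (80 mg at t=12 h): 80·exp(−0.03014·53) = 16.196 mg/L
Dose 3 (280 mg at t=24 h): 280·exp(−0.03014·41) = 81.384 mg/L
Dose 4 (190 mg at t=36 h): 190·exp(−0.03014·29) = 79.286 mg/L
Dose 5 (420 mg at t=48 h): 420·exp(−0.03014·17) = 251.622 mg/L
Dose 6 (500 mg at t=60 h): 500·exp(−0.03014·5) = 430.060 mg/L
C(65) = 57.816 + 16.196 + 81.384 + 79.286 + 251.622 + 430.060 = 916.363 mg/L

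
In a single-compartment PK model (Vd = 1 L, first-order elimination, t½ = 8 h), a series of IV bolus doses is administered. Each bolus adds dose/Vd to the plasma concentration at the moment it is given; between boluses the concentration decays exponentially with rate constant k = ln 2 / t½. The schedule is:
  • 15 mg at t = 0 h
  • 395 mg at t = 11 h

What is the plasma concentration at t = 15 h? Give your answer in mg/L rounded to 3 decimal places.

283.397 mg/L

k = ln 2 / 8 = 0.08664 per h
Dose 1 (15 mg at t=0 h): 15·exp(−0.08664·15) = 4.089 mg/L
Dose 2 (395 mg at t=11 h): 395·exp(−0.08664·4) = 279.307 mg/L
C(15) = 4.089 + 279.307 = 283.397 mg/L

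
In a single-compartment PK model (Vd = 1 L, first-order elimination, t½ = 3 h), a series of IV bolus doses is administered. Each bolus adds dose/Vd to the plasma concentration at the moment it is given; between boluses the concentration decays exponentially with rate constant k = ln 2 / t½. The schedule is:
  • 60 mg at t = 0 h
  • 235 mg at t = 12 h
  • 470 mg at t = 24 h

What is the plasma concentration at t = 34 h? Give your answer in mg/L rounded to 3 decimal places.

k = ln 2 / 3 = 0.23105 per h
Dose 1 (60 mg at t=0 h): 60·exp(−0.23105·34) = 0.023 mg/L
Dose 2 (235 mg at t=12 h): 235·exp(−0.23105·22) = 1.457 mg/L
Dose 3 (470 mg at t=24 h): 470·exp(−0.23105·10) = 46.630 mg/L
C(34) = 0.023 + 1.457 + 46.630 = 48.110 mg/L

48.110 mg/L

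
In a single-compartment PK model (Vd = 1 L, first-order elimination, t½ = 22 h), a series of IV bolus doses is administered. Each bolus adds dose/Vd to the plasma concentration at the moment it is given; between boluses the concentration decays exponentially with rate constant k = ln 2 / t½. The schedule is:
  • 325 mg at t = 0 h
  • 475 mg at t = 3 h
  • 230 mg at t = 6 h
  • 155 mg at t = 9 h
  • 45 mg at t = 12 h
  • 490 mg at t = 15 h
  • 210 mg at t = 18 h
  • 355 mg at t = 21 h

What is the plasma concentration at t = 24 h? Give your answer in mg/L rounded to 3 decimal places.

k = ln 2 / 22 = 0.03151 per h
Dose 1 (325 mg at t=0 h): 325·exp(−0.03151·24) = 152.576 mg/L
Dose 2 (475 mg at t=3 h): 475·exp(−0.03151·21) = 245.102 mg/L
Dose 3 (230 mg at t=6 h): 230·exp(−0.03151·18) = 130.446 mg/L
Dose 4 (155 mg at t=9 h): 155·exp(−0.03151·15) = 96.624 mg/L
Dose 5 (45 mg at t=12 h): 45·exp(−0.03151·12) = 30.833 mg/L
Dose 6 (490 mg at t=15 h): 490·exp(−0.03151·9) = 369.018 mg/L
Dose 7 (210 mg at t=18 h): 210·exp(−0.03151·6) = 173.828 mg/L
Dose 8 (355 mg at t=21 h): 355·exp(−0.03151·3) = 322.982 mg/L
C(24) = 152.576 + 245.102 + 130.446 + 96.624 + 30.833 + 369.018 + 173.828 + 322.982 = 1521.409 mg/L

1521.409 mg/L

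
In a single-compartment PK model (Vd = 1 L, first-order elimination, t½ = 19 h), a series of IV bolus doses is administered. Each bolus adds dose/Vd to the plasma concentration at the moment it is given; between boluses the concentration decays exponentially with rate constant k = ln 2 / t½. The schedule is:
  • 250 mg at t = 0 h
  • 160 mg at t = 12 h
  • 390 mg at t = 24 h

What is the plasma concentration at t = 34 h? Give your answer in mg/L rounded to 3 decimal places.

k = ln 2 / 19 = 0.03648 per h
Dose 1 (250 mg at t=0 h): 250·exp(−0.03648·34) = 72.319 mg/L
Dose 2 (160 mg at t=12 h): 160·exp(−0.03648·22) = 71.707 mg/L
Dose 3 (390 mg at t=24 h): 390·exp(−0.03648·10) = 270.787 mg/L
C(34) = 72.319 + 71.707 + 270.787 = 414.813 mg/L

414.813 mg/L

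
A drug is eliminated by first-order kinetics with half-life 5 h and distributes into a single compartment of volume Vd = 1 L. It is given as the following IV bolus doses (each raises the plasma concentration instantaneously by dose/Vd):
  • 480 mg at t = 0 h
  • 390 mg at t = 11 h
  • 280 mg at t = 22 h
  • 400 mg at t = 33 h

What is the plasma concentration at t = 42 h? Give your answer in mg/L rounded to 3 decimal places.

139.096 mg/L

k = ln 2 / 5 = 0.13863 per h
Dose 1 (480 mg at t=0 h): 480·exp(−0.13863·42) = 1.421 mg/L
Dose 2 (390 mg at t=11 h): 390·exp(−0.13863·31) = 5.305 mg/L
Dose 3 (280 mg at t=22 h): 280·exp(−0.13863·20) = 17.500 mg/L
Dose 4 (400 mg at t=33 h): 400·exp(−0.13863·9) = 114.870 mg/L
C(42) = 1.421 + 5.305 + 17.500 + 114.870 = 139.096 mg/L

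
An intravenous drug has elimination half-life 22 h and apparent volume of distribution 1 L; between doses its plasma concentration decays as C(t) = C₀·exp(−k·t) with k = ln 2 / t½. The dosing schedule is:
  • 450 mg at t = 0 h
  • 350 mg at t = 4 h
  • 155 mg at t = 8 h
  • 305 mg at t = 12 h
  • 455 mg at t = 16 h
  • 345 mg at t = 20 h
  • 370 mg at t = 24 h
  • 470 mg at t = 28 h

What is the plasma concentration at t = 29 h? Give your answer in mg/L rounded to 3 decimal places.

1931.584 mg/L

k = ln 2 / 22 = 0.03151 per h
Dose 1 (450 mg at t=0 h): 450·exp(−0.03151·29) = 180.468 mg/L
Dose 2 (350 mg at t=4 h): 350·exp(−0.03151·25) = 159.217 mg/L
Dose 3 (155 mg at t=8 h): 155·exp(−0.03151·21) = 79.981 mg/L
Dose 4 (305 mg at t=12 h): 305·exp(−0.03151·17) = 178.520 mg/L
Dose 5 (455 mg at t=16 h): 455·exp(−0.03151·13) = 302.086 mg/L
Dose 6 (345 mg at t=20 h): 345·exp(−0.03151·9) = 259.819 mg/L
Dose 7 (370 mg at t=24 h): 370·exp(−0.03151·5) = 316.072 mg/L
Dose 8 (470 mg at t=28 h): 470·exp(−0.03151·1) = 455.423 mg/L
C(29) = 180.468 + 159.217 + 79.981 + 178.520 + 302.086 + 259.819 + 316.072 + 455.423 = 1931.584 mg/L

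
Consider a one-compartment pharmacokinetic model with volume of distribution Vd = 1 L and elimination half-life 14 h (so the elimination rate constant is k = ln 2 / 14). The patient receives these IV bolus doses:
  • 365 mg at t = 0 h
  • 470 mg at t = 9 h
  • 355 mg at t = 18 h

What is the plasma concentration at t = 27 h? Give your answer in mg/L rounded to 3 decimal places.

k = ln 2 / 14 = 0.04951 per h
Dose 1 (365 mg at t=0 h): 365·exp(−0.04951·27) = 95.882 mg/L
Dose 2 (470 mg at t=9 h): 470·exp(−0.04951·18) = 192.779 mg/L
Dose 3 (355 mg at t=18 h): 355·exp(−0.04951·9) = 227.357 mg/L
C(27) = 95.882 + 192.779 + 227.357 = 516.018 mg/L

516.018 mg/L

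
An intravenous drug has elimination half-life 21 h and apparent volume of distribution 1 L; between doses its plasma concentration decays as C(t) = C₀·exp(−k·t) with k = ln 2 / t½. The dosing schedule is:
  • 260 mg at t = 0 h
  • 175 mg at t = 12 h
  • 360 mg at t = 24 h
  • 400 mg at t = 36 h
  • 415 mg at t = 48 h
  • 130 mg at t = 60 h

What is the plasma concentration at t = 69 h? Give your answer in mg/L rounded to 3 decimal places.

573.522 mg/L

k = ln 2 / 21 = 0.03301 per h
Dose 1 (260 mg at t=0 h): 260·exp(−0.03301·69) = 26.661 mg/L
Dose 2 (175 mg at t=12 h): 175·exp(−0.03301·57) = 26.666 mg/L
Dose 3 (360 mg at t=24 h): 360·exp(−0.03301·45) = 81.515 mg/L
Dose 4 (400 mg at t=36 h): 400·exp(−0.03301·33) = 134.590 mg/L
Dose 5 (415 mg at t=48 h): 415·exp(−0.03301·21) = 207.500 mg/L
Dose 6 (130 mg at t=60 h): 130·exp(−0.03301·9) = 96.590 mg/L
C(69) = 26.661 + 26.666 + 81.515 + 134.590 + 207.500 + 96.590 = 573.522 mg/L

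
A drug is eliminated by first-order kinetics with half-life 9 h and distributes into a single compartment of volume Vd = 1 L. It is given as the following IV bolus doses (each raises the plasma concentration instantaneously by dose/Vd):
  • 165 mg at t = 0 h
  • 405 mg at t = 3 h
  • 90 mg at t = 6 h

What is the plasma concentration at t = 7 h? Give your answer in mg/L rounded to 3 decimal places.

477.189 mg/L

k = ln 2 / 9 = 0.07702 per h
Dose 1 (165 mg at t=0 h): 165·exp(−0.07702·7) = 96.239 mg/L
Dose 2 (405 mg at t=3 h): 405·exp(−0.07702·4) = 297.621 mg/L
Dose 3 (90 mg at t=6 h): 90·exp(−0.07702·1) = 83.329 mg/L
C(7) = 96.239 + 297.621 + 83.329 = 477.189 mg/L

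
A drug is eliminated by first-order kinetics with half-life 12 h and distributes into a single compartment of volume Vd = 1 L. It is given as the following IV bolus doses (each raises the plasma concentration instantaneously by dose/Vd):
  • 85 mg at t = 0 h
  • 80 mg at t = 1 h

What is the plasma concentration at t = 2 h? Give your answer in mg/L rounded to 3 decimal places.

151.236 mg/L

k = ln 2 / 12 = 0.05776 per h
Dose 1 (85 mg at t=0 h): 85·exp(−0.05776·2) = 75.726 mg/L
Dose 2 (80 mg at t=1 h): 80·exp(−0.05776·1) = 75.510 mg/L
C(2) = 75.726 + 75.510 = 151.236 mg/L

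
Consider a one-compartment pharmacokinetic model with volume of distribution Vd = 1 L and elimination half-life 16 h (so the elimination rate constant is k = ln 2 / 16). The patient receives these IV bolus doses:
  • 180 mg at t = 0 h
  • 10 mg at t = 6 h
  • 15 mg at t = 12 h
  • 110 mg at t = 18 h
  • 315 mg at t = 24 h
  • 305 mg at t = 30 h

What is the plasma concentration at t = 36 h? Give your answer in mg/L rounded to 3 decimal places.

k = ln 2 / 16 = 0.04332 per h
Dose 1 (180 mg at t=0 h): 180·exp(−0.04332·36) = 37.840 mg/L
Dose 2 (10 mg at t=6 h): 10·exp(−0.04332·30) = 2.726 mg/L
Dose 3 (15 mg at t=12 h): 15·exp(−0.04332·24) = 5.303 mg/L
Dose 4 (110 mg at t=18 h): 110·exp(−0.04332·18) = 50.435 mg/L
Dose 5 (315 mg at t=24 h): 315·exp(−0.04332·12) = 187.300 mg/L
Dose 6 (305 mg at t=30 h): 305·exp(−0.04332·6) = 235.187 mg/L
C(36) = 37.840 + 2.726 + 5.303 + 50.435 + 187.300 + 235.187 = 518.792 mg/L

518.792 mg/L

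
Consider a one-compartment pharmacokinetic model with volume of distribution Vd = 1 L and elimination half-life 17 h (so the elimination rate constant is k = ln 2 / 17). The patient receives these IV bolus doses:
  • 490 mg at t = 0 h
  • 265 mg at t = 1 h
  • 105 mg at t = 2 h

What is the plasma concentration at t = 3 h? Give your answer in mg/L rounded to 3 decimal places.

k = ln 2 / 17 = 0.04077 per h
Dose 1 (490 mg at t=0 h): 490·exp(−0.04077·3) = 433.584 mg/L
Dose 2 (265 mg at t=1 h): 265·exp(−0.04077·2) = 244.248 mg/L
Dose 3 (105 mg at t=2 h): 105·exp(−0.04077·1) = 100.805 mg/L
C(3) = 433.584 + 244.248 + 100.805 = 778.637 mg/L

778.637 mg/L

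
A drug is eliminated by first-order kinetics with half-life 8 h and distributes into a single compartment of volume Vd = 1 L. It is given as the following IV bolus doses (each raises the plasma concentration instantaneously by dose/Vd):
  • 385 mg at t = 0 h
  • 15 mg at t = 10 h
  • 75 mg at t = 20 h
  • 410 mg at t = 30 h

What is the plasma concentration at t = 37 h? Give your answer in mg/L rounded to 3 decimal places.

257.796 mg/L

k = ln 2 / 8 = 0.08664 per h
Dose 1 (385 mg at t=0 h): 385·exp(−0.08664·37) = 15.603 mg/L
Dose 2 (15 mg at t=10 h): 15·exp(−0.08664·27) = 1.446 mg/L
Dose 3 (75 mg at t=20 h): 75·exp(−0.08664·17) = 17.194 mg/L
Dose 4 (410 mg at t=30 h): 410·exp(−0.08664·7) = 223.554 mg/L
C(37) = 15.603 + 1.446 + 17.194 + 223.554 = 257.796 mg/L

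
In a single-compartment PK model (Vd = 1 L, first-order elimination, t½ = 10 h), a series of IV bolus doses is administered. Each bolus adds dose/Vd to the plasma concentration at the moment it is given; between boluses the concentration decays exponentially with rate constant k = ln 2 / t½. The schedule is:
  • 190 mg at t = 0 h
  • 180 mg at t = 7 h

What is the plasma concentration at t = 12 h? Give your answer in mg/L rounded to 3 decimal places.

k = ln 2 / 10 = 0.06931 per h
Dose 1 (190 mg at t=0 h): 190·exp(−0.06931·12) = 82.702 mg/L
Dose 2 (180 mg at t=7 h): 180·exp(−0.06931·5) = 127.279 mg/L
C(12) = 82.702 + 127.279 = 209.982 mg/L

209.982 mg/L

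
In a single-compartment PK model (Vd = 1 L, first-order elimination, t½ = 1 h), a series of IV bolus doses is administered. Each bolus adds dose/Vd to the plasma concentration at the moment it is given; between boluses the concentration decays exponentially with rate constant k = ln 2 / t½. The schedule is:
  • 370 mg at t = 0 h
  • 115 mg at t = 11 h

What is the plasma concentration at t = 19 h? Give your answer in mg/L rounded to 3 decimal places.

0.450 mg/L

k = ln 2 / 1 = 0.69315 per h
Dose 1 (370 mg at t=0 h): 370·exp(−0.69315·19) = 0.001 mg/L
Dose 2 (115 mg at t=11 h): 115·exp(−0.69315·8) = 0.449 mg/L
C(19) = 0.001 + 0.449 = 0.450 mg/L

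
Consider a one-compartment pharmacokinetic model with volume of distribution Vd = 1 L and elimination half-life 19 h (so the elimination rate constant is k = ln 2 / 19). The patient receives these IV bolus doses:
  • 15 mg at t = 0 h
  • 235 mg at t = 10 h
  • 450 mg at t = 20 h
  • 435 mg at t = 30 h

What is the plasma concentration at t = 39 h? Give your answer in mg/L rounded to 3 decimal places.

623.453 mg/L

k = ln 2 / 19 = 0.03648 per h
Dose 1 (15 mg at t=0 h): 15·exp(−0.03648·39) = 3.616 mg/L
Dose 2 (235 mg at t=10 h): 235·exp(−0.03648·29) = 81.583 mg/L
Dose 3 (450 mg at t=20 h): 450·exp(−0.03648·19) = 225.000 mg/L
Dose 4 (435 mg at t=30 h): 435·exp(−0.03648·9) = 313.254 mg/L
C(39) = 3.616 + 81.583 + 225.000 + 313.254 = 623.453 mg/L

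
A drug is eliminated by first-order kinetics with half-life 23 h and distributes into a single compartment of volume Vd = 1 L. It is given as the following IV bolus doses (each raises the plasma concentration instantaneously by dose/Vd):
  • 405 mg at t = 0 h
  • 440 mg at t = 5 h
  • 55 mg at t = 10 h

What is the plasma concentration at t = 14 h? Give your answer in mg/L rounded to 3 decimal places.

649.822 mg/L

k = ln 2 / 23 = 0.03014 per h
Dose 1 (405 mg at t=0 h): 405·exp(−0.03014·14) = 265.595 mg/L
Dose 2 (440 mg at t=5 h): 440·exp(−0.03014·9) = 335.474 mg/L
Dose 3 (55 mg at t=10 h): 55·exp(−0.03014·4) = 48.754 mg/L
C(14) = 265.595 + 335.474 + 48.754 = 649.822 mg/L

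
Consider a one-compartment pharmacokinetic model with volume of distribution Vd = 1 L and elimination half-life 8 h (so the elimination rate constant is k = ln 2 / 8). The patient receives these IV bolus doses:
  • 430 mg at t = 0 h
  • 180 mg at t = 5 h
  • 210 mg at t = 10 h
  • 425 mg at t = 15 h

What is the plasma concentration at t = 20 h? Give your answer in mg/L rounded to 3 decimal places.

k = ln 2 / 8 = 0.08664 per h
Dose 1 (430 mg at t=0 h): 430·exp(−0.08664·20) = 76.014 mg/L
Dose 2 (180 mg at t=5 h): 180·exp(−0.08664·15) = 49.073 mg/L
Dose 3 (210 mg at t=10 h): 210·exp(−0.08664·10) = 88.294 mg/L
Dose 4 (425 mg at t=15 h): 425·exp(−0.08664·5) = 275.578 mg/L
C(20) = 76.014 + 49.073 + 88.294 + 275.578 = 488.959 mg/L

488.959 mg/L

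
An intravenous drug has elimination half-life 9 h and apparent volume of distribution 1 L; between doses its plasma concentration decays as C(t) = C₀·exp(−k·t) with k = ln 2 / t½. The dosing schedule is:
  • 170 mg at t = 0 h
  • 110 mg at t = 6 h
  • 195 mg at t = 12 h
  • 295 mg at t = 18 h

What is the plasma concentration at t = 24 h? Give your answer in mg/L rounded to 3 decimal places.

k = ln 2 / 9 = 0.07702 per h
Dose 1 (170 mg at t=0 h): 170·exp(−0.07702·24) = 26.773 mg/L
Dose 2 (110 mg at t=6 h): 110·exp(−0.07702·18) = 27.500 mg/L
Dose 3 (195 mg at t=12 h): 195·exp(−0.07702·12) = 77.386 mg/L
Dose 4 (295 mg at t=18 h): 295·exp(−0.07702·6) = 185.838 mg/L
C(24) = 26.773 + 27.500 + 77.386 + 185.838 = 317.497 mg/L

317.497 mg/L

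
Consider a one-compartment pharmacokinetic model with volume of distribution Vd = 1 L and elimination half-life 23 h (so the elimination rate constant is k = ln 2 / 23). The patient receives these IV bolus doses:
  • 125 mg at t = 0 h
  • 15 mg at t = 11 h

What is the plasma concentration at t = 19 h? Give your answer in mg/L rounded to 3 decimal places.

82.294 mg/L

k = ln 2 / 23 = 0.03014 per h
Dose 1 (125 mg at t=0 h): 125·exp(−0.03014·19) = 70.507 mg/L
Dose 2 (15 mg at t=11 h): 15·exp(−0.03014·8) = 11.787 mg/L
C(19) = 70.507 + 11.787 = 82.294 mg/L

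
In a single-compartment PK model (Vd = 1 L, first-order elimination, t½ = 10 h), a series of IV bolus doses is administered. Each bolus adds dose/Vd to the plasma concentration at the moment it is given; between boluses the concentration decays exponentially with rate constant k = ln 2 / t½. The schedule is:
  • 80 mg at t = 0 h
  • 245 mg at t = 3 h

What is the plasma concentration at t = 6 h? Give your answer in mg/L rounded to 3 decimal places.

251.782 mg/L

k = ln 2 / 10 = 0.06931 per h
Dose 1 (80 mg at t=0 h): 80·exp(−0.06931·6) = 52.780 mg/L
Dose 2 (245 mg at t=3 h): 245·exp(−0.06931·3) = 199.002 mg/L
C(6) = 52.780 + 199.002 = 251.782 mg/L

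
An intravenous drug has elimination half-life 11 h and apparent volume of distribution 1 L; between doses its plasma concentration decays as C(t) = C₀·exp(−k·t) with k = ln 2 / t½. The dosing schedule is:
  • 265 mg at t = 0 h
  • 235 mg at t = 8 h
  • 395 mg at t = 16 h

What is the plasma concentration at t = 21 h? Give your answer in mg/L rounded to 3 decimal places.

462.393 mg/L

k = ln 2 / 11 = 0.06301 per h
Dose 1 (265 mg at t=0 h): 265·exp(−0.06301·21) = 70.559 mg/L
Dose 2 (235 mg at t=8 h): 235·exp(−0.06301·13) = 103.587 mg/L
Dose 3 (395 mg at t=16 h): 395·exp(−0.06301·5) = 288.247 mg/L
C(21) = 70.559 + 103.587 + 288.247 = 462.393 mg/L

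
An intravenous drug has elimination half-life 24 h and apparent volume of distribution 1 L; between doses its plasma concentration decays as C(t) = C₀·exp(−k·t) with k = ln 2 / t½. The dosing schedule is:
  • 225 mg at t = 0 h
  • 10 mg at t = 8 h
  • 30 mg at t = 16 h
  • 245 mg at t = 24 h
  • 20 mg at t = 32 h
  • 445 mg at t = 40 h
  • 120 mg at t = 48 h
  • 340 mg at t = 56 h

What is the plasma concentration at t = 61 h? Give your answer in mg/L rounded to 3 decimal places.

k = ln 2 / 24 = 0.02888 per h
Dose 1 (225 mg at t=0 h): 225·exp(−0.02888·61) = 38.642 mg/L
Dose 2 (10 mg at t=8 h): 10·exp(−0.02888·53) = 2.164 mg/L
Dose 3 (30 mg at t=16 h): 30·exp(−0.02888·45) = 8.179 mg/L
Dose 4 (245 mg at t=24 h): 245·exp(−0.02888·37) = 84.155 mg/L
Dose 5 (20 mg at t=32 h): 20·exp(−0.02888·29) = 8.655 mg/L
Dose 6 (445 mg at t=40 h): 445·exp(−0.02888·21) = 242.638 mg/L
Dose 7 (120 mg at t=48 h): 120·exp(−0.02888·13) = 82.437 mg/L
Dose 8 (340 mg at t=56 h): 340·exp(−0.02888·5) = 294.282 mg/L
C(61) = 38.642 + 2.164 + 8.179 + 84.155 + 8.655 + 242.638 + 82.437 + 294.282 = 761.153 mg/L

761.153 mg/L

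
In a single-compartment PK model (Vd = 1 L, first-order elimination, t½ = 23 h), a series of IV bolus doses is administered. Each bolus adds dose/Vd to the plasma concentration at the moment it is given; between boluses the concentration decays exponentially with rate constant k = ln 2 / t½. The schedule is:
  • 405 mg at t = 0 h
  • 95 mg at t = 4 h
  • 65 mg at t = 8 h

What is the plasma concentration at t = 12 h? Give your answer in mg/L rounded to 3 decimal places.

k = ln 2 / 23 = 0.03014 per h
Dose 1 (405 mg at t=0 h): 405·exp(−0.03014·12) = 282.095 mg/L
Dose 2 (95 mg at t=4 h): 95·exp(−0.03014·8) = 74.648 mg/L
Dose 3 (65 mg at t=8 h): 65·exp(−0.03014·4) = 57.618 mg/L
C(12) = 282.095 + 74.648 + 57.618 = 414.361 mg/L

414.361 mg/L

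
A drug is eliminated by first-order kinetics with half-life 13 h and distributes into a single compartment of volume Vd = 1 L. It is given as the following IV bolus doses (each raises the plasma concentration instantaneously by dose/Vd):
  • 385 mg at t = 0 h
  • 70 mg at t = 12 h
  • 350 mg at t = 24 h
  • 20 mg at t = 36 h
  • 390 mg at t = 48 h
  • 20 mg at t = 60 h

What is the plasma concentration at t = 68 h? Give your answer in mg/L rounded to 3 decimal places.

k = ln 2 / 13 = 0.05332 per h
Dose 1 (385 mg at t=0 h): 385·exp(−0.05332·68) = 10.253 mg/L
Dose 2 (70 mg at t=12 h): 70·exp(−0.05332·56) = 3.535 mg/L
Dose 3 (350 mg at t=24 h): 350·exp(−0.05332·44) = 33.512 mg/L
Dose 4 (20 mg at t=36 h): 20·exp(−0.05332·32) = 3.631 mg/L
Dose 5 (390 mg at t=48 h): 390·exp(−0.05332·20) = 134.258 mg/L
Dose 6 (20 mg at t=60 h): 20·exp(−0.05332·8) = 13.055 mg/L
C(68) = 10.253 + 3.535 + 33.512 + 3.631 + 134.258 + 13.055 = 198.244 mg/L

198.244 mg/L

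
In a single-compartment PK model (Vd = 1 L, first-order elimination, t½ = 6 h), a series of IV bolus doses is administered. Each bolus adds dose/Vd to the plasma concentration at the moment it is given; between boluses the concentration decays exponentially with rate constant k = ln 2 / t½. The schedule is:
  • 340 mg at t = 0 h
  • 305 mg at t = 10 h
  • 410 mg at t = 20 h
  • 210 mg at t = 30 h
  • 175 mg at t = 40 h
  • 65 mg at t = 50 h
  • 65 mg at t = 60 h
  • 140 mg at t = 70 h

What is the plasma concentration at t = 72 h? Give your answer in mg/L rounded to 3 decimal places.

139.796 mg/L

k = ln 2 / 6 = 0.11552 per h
Dose 1 (340 mg at t=0 h): 340·exp(−0.11552·72) = 0.083 mg/L
Dose 2 (305 mg at t=10 h): 305·exp(−0.11552·62) = 0.236 mg/L
Dose 3 (410 mg at t=20 h): 410·exp(−0.11552·52) = 1.009 mg/L
Dose 4 (210 mg at t=30 h): 210·exp(−0.11552·42) = 1.641 mg/L
Dose 5 (175 mg at t=40 h): 175·exp(−0.11552·32) = 4.341 mg/L
Dose 6 (65 mg at t=50 h): 65·exp(−0.11552·22) = 5.118 mg/L
Dose 7 (65 mg at t=60 h): 65·exp(−0.11552·12) = 16.250 mg/L
Dose 8 (140 mg at t=70 h): 140·exp(−0.11552·2) = 111.118 mg/L
C(72) = 0.083 + 0.236 + 1.009 + 1.641 + 4.341 + 5.118 + 16.250 + 111.118 = 139.796 mg/L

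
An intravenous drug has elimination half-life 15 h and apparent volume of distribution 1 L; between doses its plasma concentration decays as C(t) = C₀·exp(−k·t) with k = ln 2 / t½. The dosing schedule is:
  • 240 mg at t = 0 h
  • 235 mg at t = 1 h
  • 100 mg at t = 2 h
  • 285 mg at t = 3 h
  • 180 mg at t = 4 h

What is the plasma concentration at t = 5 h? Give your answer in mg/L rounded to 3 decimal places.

904.596 mg/L

k = ln 2 / 15 = 0.04621 per h
Dose 1 (240 mg at t=0 h): 240·exp(−0.04621·5) = 190.488 mg/L
Dose 2 (235 mg at t=1 h): 235·exp(−0.04621·4) = 195.341 mg/L
Dose 3 (100 mg at t=2 h): 100·exp(−0.04621·3) = 87.055 mg/L
Dose 4 (285 mg at t=3 h): 285·exp(−0.04621·2) = 259.841 mg/L
Dose 5 (180 mg at t=4 h): 180·exp(−0.04621·1) = 171.871 mg/L
C(5) = 190.488 + 195.341 + 87.055 + 259.841 + 171.871 = 904.596 mg/L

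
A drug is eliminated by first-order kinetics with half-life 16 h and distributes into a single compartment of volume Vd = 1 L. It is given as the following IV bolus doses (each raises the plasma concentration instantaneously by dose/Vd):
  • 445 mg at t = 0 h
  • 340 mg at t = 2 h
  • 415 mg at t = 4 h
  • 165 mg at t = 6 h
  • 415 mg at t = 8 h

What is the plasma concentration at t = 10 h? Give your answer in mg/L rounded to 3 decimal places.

1368.276 mg/L

k = ln 2 / 16 = 0.04332 per h
Dose 1 (445 mg at t=0 h): 445·exp(−0.04332·10) = 288.547 mg/L
Dose 2 (340 mg at t=2 h): 340·exp(−0.04332·8) = 240.416 mg/L
Dose 3 (415 mg at t=4 h): 415·exp(−0.04332·6) = 320.009 mg/L
Dose 4 (165 mg at t=6 h): 165·exp(−0.04332·4) = 138.748 mg/L
Dose 5 (415 mg at t=8 h): 415·exp(−0.04332·2) = 380.557 mg/L
C(10) = 288.547 + 240.416 + 320.009 + 138.748 + 380.557 = 1368.276 mg/L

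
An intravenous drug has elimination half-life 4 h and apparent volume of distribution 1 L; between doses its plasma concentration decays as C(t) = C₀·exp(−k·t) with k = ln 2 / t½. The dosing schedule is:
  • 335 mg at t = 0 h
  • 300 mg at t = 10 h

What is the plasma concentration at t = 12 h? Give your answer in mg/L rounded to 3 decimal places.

254.007 mg/L

k = ln 2 / 4 = 0.17329 per h
Dose 1 (335 mg at t=0 h): 335·exp(−0.17329·12) = 41.875 mg/L
Dose 2 (300 mg at t=10 h): 300·exp(−0.17329·2) = 212.132 mg/L
C(12) = 41.875 + 212.132 = 254.007 mg/L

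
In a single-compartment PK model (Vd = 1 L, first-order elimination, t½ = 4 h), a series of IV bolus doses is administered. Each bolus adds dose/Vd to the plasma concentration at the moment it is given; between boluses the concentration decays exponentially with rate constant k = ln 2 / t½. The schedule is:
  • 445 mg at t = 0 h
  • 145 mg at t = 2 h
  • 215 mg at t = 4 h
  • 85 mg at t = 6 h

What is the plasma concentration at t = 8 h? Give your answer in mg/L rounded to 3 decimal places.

k = ln 2 / 4 = 0.17329 per h
Dose 1 (445 mg at t=0 h): 445·exp(−0.17329·8) = 111.250 mg/L
Dose 2 (145 mg at t=2 h): 145·exp(−0.17329·6) = 51.265 mg/L
Dose 3 (215 mg at t=4 h): 215·exp(−0.17329·4) = 107.500 mg/L
Dose 4 (85 mg at t=6 h): 85·exp(−0.17329·2) = 60.104 mg/L
C(8) = 111.250 + 51.265 + 107.500 + 60.104 = 330.119 mg/L

330.119 mg/L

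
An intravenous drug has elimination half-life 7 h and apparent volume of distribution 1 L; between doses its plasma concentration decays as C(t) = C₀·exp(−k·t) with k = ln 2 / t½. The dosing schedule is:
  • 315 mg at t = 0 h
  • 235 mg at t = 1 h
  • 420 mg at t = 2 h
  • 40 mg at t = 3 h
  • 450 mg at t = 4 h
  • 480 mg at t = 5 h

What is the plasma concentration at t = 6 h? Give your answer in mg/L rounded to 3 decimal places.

1433.385 mg/L

k = ln 2 / 7 = 0.09902 per h
Dose 1 (315 mg at t=0 h): 315·exp(−0.09902·6) = 173.894 mg/L
Dose 2 (235 mg at t=1 h): 235·exp(−0.09902·5) = 143.234 mg/L
Dose 3 (420 mg at t=2 h): 420·exp(−0.09902·4) = 282.639 mg/L
Dose 4 (40 mg at t=3 h): 40·exp(−0.09902·3) = 29.720 mg/L
Dose 5 (450 mg at t=4 h): 450·exp(−0.09902·2) = 369.151 mg/L
Dose 6 (480 mg at t=5 h): 480·exp(−0.09902·1) = 434.747 mg/L
C(6) = 173.894 + 143.234 + 282.639 + 29.720 + 369.151 + 434.747 = 1433.385 mg/L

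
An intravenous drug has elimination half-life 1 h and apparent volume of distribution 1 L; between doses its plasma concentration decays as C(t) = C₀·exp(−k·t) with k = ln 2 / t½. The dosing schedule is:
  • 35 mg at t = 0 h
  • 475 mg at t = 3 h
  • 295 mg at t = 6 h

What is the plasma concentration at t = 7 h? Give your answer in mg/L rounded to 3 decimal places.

177.461 mg/L

k = ln 2 / 1 = 0.69315 per h
Dose 1 (35 mg at t=0 h): 35·exp(−0.69315·7) = 0.273 mg/L
Dose 2 (475 mg at t=3 h): 475·exp(−0.69315·4) = 29.688 mg/L
Dose 3 (295 mg at t=6 h): 295·exp(−0.69315·1) = 147.500 mg/L
C(7) = 0.273 + 29.688 + 147.500 = 177.461 mg/L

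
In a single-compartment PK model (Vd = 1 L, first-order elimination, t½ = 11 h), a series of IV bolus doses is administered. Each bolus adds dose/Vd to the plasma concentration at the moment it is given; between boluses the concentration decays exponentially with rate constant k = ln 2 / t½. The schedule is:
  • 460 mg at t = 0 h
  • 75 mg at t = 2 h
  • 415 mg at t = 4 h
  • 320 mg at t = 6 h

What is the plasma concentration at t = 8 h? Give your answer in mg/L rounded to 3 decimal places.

k = ln 2 / 11 = 0.06301 per h
Dose 1 (460 mg at t=0 h): 460·exp(−0.06301·8) = 277.861 mg/L
Dose 2 (75 mg at t=2 h): 75·exp(−0.06301·6) = 51.388 mg/L
Dose 3 (415 mg at t=4 h): 415·exp(−0.06301·4) = 322.539 mg/L
Dose 4 (320 mg at t=6 h): 320·exp(−0.06301·2) = 282.109 mg/L
C(8) = 277.861 + 51.388 + 322.539 + 282.109 = 933.897 mg/L

933.897 mg/L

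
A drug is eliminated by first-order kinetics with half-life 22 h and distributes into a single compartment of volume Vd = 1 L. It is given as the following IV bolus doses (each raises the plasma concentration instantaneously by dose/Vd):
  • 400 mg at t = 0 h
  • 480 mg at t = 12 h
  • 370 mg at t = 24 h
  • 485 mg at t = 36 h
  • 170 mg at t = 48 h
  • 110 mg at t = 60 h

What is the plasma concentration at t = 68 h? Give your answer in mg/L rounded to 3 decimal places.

574.650 mg/L

k = ln 2 / 22 = 0.03151 per h
Dose 1 (400 mg at t=0 h): 400·exp(−0.03151·68) = 46.947 mg/L
Dose 2 (480 mg at t=12 h): 480·exp(−0.03151·56) = 82.221 mg/L
Dose 3 (370 mg at t=24 h): 370·exp(−0.03151·44) = 92.500 mg/L
Dose 4 (485 mg at t=36 h): 485·exp(−0.03151·32) = 176.962 mg/L
Dose 5 (170 mg at t=48 h): 170·exp(−0.03151·20) = 90.528 mg/L
Dose 6 (110 mg at t=60 h): 110·exp(−0.03151·8) = 85.492 mg/L
C(68) = 46.947 + 82.221 + 92.500 + 176.962 + 90.528 + 85.492 = 574.650 mg/L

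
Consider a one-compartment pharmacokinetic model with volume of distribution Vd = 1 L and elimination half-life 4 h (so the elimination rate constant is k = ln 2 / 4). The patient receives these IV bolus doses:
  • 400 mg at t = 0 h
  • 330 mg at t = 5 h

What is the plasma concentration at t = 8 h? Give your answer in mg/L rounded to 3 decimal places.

296.219 mg/L

k = ln 2 / 4 = 0.17329 per h
Dose 1 (400 mg at t=0 h): 400·exp(−0.17329·8) = 100.000 mg/L
Dose 2 (330 mg at t=5 h): 330·exp(−0.17329·3) = 196.219 mg/L
C(8) = 100.000 + 196.219 = 296.219 mg/L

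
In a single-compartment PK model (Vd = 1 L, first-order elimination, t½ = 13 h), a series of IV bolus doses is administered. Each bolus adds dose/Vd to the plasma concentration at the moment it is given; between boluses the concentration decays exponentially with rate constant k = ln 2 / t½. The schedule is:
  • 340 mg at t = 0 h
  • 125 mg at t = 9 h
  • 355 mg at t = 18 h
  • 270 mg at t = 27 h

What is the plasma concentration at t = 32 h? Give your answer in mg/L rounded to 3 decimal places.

473.498 mg/L

k = ln 2 / 13 = 0.05332 per h
Dose 1 (340 mg at t=0 h): 340·exp(−0.05332·32) = 61.728 mg/L
Dose 2 (125 mg at t=9 h): 125·exp(−0.05332·23) = 36.671 mg/L
Dose 3 (355 mg at t=18 h): 355·exp(−0.05332·14) = 168.284 mg/L
Dose 4 (270 mg at t=27 h): 270·exp(−0.05332·5) = 206.815 mg/L
C(32) = 61.728 + 36.671 + 168.284 + 206.815 = 473.498 mg/L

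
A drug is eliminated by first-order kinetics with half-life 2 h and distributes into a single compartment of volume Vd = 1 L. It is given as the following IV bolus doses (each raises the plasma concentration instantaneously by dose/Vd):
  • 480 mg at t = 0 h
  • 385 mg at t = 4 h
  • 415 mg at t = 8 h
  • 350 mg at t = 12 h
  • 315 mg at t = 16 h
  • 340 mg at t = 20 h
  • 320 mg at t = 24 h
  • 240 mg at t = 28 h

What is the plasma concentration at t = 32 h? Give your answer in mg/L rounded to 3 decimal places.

k = ln 2 / 2 = 0.34657 per h
Dose 1 (480 mg at t=0 h): 480·exp(−0.34657·32) = 0.007 mg/L
Dose 2 (385 mg at t=4 h): 385·exp(−0.34657·28) = 0.023 mg/L
Dose 3 (415 mg at t=8 h): 415·exp(−0.34657·24) = 0.101 mg/L
Dose 4 (350 mg at t=12 h): 350·exp(−0.34657·20) = 0.342 mg/L
Dose 5 (315 mg at t=16 h): 315·exp(−0.34657·16) = 1.230 mg/L
Dose 6 (340 mg at t=20 h): 340·exp(−0.34657·12) = 5.313 mg/L
Dose 7 (320 mg at t=24 h): 320·exp(−0.34657·8) = 20.000 mg/L
Dose 8 (240 mg at t=28 h): 240·exp(−0.34657·4) = 60.000 mg/L
C(32) = 0.007 + 0.023 + 0.101 + 0.342 + 1.230 + 5.313 + 20.000 + 60.000 = 87.017 mg/L

87.017 mg/L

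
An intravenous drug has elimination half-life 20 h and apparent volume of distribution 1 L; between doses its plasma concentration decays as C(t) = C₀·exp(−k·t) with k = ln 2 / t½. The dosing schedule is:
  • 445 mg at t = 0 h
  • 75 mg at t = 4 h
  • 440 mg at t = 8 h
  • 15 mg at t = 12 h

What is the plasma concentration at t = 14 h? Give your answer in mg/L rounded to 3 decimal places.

698.349 mg/L

k = ln 2 / 20 = 0.03466 per h
Dose 1 (445 mg at t=0 h): 445·exp(−0.03466·14) = 273.930 mg/L
Dose 2 (75 mg at t=4 h): 75·exp(−0.03466·10) = 53.033 mg/L
Dose 3 (440 mg at t=8 h): 440·exp(−0.03466·6) = 357.391 mg/L
Dose 4 (15 mg at t=12 h): 15·exp(−0.03466·2) = 13.995 mg/L
C(14) = 273.930 + 53.033 + 357.391 + 13.995 = 698.349 mg/L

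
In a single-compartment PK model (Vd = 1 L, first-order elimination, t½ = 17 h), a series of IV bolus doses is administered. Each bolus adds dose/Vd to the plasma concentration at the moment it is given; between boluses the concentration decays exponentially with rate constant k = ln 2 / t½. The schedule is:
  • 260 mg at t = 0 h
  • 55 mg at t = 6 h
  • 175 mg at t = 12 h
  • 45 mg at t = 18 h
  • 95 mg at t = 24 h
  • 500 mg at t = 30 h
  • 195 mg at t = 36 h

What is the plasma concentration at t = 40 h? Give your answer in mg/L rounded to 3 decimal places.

686.580 mg/L

k = ln 2 / 17 = 0.04077 per h
Dose 1 (260 mg at t=0 h): 260·exp(−0.04077·40) = 50.894 mg/L
Dose 2 (55 mg at t=6 h): 55·exp(−0.04077·34) = 13.750 mg/L
Dose 3 (175 mg at t=12 h): 175·exp(−0.04077·28) = 55.876 mg/L
Dose 4 (45 mg at t=18 h): 45·exp(−0.04077·22) = 18.350 mg/L
Dose 5 (95 mg at t=24 h): 95·exp(−0.04077·16) = 49.477 mg/L
Dose 6 (500 mg at t=30 h): 500·exp(−0.04077·10) = 332.578 mg/L
Dose 7 (195 mg at t=36 h): 195·exp(−0.04077·4) = 165.655 mg/L
C(40) = 50.894 + 13.750 + 55.876 + 18.350 + 49.477 + 332.578 + 165.655 = 686.580 mg/L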